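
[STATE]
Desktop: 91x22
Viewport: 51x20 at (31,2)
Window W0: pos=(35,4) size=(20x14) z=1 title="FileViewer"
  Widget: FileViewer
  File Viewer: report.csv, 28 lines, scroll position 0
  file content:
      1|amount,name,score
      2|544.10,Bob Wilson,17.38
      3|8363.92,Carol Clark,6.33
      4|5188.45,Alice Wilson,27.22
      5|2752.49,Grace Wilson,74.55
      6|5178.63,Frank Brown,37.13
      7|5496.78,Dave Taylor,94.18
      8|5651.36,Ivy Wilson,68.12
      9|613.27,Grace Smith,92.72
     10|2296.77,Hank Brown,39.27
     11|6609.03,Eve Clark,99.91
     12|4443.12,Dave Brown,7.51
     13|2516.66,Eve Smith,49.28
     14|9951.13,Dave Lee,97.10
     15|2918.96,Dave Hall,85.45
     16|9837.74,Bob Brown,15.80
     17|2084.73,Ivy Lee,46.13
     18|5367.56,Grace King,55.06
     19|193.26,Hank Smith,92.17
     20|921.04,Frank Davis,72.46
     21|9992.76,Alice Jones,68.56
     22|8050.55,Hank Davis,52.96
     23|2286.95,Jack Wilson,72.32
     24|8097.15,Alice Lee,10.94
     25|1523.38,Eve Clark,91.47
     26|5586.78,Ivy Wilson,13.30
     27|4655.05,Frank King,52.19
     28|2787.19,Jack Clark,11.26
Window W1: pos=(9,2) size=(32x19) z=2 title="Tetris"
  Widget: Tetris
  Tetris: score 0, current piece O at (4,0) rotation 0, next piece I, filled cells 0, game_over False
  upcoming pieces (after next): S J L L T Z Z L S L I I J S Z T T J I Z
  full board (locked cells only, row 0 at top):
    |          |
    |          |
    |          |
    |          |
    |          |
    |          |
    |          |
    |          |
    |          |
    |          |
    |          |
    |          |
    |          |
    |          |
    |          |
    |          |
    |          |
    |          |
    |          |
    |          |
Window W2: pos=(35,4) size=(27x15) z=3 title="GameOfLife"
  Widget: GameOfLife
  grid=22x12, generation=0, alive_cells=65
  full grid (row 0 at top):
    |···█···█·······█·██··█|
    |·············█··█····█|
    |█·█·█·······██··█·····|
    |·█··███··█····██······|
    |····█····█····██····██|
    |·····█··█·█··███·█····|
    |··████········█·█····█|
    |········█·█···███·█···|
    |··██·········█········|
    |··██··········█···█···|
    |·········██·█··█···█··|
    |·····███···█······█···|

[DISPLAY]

━━━━━━━━━┓                                         
         ┃                                         
────┏━━━━━━━━━━━━━━━━━━━━━━━━━┓                    
    ┃ GameOfLife              ┃                    
    ┠─────────────────────────┨                    
    ┃Gen: 0                   ┃                    
    ┃·············█··█····█   ┃                    
    ┃█·█·█·······██··█·····   ┃                    
    ┃·█··███··█····██······   ┃                    
    ┃····█····█····██····██   ┃                    
    ┃·····█··█·█··███·█····   ┃                    
    ┃··████········█·█····█   ┃                    
    ┃········█·█···███·█···   ┃                    
    ┃··██·········█········   ┃                    
    ┃··██··········█···█···   ┃                    
    ┃·········██·█··█···█··   ┃                    
    ┗━━━━━━━━━━━━━━━━━━━━━━━━━┛                    
         ┃                                         
━━━━━━━━━┛                                         
                                                   


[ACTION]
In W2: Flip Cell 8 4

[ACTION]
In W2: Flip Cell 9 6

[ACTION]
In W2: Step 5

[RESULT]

━━━━━━━━━┓                                         
         ┃                                         
────┏━━━━━━━━━━━━━━━━━━━━━━━━━┓                    
    ┃ GameOfLife              ┃                    
    ┠─────────────────────────┨                    
    ┃Gen: 5                   ┃                    
    ┃··██········█··█······   ┃                    
    ┃···█····██············   ┃                    
    ┃····█···███···········   ┃                    
    ┃·······█··█···········   ┃                    
    ┃···██·█···█··██·······   ┃                    
    ┃······█··█····██······   ┃                    
    ┃······██····█··█······   ┃                    
    ┃·············█·█·█····   ┃                    
    ┃·················█····   ┃                    
    ┃······█········█·█····   ┃                    
    ┗━━━━━━━━━━━━━━━━━━━━━━━━━┛                    
         ┃                                         
━━━━━━━━━┛                                         
                                                   


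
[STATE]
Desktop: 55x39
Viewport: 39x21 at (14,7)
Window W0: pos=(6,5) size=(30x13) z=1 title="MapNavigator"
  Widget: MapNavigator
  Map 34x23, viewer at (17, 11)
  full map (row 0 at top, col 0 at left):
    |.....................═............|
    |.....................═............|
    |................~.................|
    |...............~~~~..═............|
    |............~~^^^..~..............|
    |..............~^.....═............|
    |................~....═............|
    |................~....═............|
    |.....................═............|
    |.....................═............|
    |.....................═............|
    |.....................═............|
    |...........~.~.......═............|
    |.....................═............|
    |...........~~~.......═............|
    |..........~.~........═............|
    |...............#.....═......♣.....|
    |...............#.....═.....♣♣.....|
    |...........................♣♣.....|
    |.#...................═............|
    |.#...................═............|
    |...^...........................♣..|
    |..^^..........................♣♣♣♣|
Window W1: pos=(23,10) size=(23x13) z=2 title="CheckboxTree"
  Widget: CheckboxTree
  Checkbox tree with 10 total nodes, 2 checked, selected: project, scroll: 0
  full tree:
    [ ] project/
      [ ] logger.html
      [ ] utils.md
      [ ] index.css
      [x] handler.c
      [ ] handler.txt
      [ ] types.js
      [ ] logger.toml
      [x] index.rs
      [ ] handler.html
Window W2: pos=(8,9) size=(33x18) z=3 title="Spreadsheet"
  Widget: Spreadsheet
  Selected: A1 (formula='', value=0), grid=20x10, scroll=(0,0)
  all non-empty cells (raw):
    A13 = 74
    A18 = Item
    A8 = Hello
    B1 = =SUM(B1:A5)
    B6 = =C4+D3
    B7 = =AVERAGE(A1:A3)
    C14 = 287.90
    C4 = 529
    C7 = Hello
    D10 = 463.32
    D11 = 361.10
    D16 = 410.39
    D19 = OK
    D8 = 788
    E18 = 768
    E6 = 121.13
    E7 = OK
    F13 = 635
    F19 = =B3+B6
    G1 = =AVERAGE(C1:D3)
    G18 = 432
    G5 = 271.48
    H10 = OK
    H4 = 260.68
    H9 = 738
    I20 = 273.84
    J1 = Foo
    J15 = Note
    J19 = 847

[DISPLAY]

─────────────────────┨                 
......~....═.........┃                 
━━━━━━━━━━━━━━━━━━━━━━━━━━┓            
adsheet                   ┃━━━━┓       
──────────────────────────┨    ┃       
                          ┃────┨       
  A       B       C       ┃    ┃       
--------------------------┃l   ┃       
    [0]#CIRC!         0   ┃    ┃       
      0       0       0   ┃    ┃       
      0       0       0   ┃    ┃       
      0       0     529   ┃t   ┃       
      0       0       0   ┃    ┃       
      0     529       0   ┃l   ┃       
      0       0Hello      ┃    ┃       
ello          0       0   ┃━━━━┛       
      0       0       0   ┃            
      0       0       0  4┃            
      0       0       0  3┃            
━━━━━━━━━━━━━━━━━━━━━━━━━━┛            
                                       


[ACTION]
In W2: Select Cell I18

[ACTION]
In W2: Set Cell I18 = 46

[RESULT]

─────────────────────┨                 
......~....═.........┃                 
━━━━━━━━━━━━━━━━━━━━━━━━━━┓            
adsheet                   ┃━━━━┓       
──────────────────────────┨    ┃       
46                        ┃────┨       
  A       B       C       ┃    ┃       
--------------------------┃l   ┃       
      0#CIRC!         0   ┃    ┃       
      0       0       0   ┃    ┃       
      0       0       0   ┃    ┃       
      0       0     529   ┃t   ┃       
      0       0       0   ┃    ┃       
      0     529       0   ┃l   ┃       
      0       0Hello      ┃    ┃       
ello          0       0   ┃━━━━┛       
      0       0       0   ┃            
      0       0       0  4┃            
      0       0       0  3┃            
━━━━━━━━━━━━━━━━━━━━━━━━━━┛            
                                       


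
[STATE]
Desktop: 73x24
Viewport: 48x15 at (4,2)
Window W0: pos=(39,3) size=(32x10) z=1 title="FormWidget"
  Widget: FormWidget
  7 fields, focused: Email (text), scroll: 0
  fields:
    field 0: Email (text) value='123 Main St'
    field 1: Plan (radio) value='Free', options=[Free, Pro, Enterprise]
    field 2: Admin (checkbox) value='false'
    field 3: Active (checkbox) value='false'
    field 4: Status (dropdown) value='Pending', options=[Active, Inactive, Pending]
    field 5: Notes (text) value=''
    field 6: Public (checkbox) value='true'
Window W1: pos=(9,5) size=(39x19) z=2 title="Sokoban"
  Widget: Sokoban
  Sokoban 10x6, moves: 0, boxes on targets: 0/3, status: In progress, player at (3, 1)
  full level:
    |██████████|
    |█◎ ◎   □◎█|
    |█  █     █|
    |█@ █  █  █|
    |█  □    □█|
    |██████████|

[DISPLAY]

                                                
                                   ┏━━━━━━━━━━━━
                                   ┃ FormWidget 
     ┏━━━━━━━━━━━━━━━━━━━━━━━━━━━━━━━━━━━━━┓────
     ┃ Sokoban                             ┃    
     ┠─────────────────────────────────────┨    
     ┃██████████                           ┃    
     ┃█◎ ◎   □◎█                           ┃:   
     ┃█  █     █                           ┃:   
     ┃█@ █  █  █                           ┃    
     ┃█  □    □█                           ┃━━━━
     ┃██████████                           ┃    
     ┃Moves: 0  0/3                        ┃    
     ┃                                     ┃    
     ┃                                     ┃    


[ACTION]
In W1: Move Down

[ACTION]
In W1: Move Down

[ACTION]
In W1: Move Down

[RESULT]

                                                
                                   ┏━━━━━━━━━━━━
                                   ┃ FormWidget 
     ┏━━━━━━━━━━━━━━━━━━━━━━━━━━━━━━━━━━━━━┓────
     ┃ Sokoban                             ┃    
     ┠─────────────────────────────────────┨    
     ┃██████████                           ┃    
     ┃█◎ ◎   □◎█                           ┃:   
     ┃█  █     █                           ┃:   
     ┃█  █  █  █                           ┃    
     ┃█@ □    □█                           ┃━━━━
     ┃██████████                           ┃    
     ┃Moves: 1  0/3                        ┃    
     ┃                                     ┃    
     ┃                                     ┃    


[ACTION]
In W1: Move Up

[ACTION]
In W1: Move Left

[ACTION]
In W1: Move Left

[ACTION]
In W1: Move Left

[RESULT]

                                                
                                   ┏━━━━━━━━━━━━
                                   ┃ FormWidget 
     ┏━━━━━━━━━━━━━━━━━━━━━━━━━━━━━━━━━━━━━┓────
     ┃ Sokoban                             ┃    
     ┠─────────────────────────────────────┨    
     ┃██████████                           ┃    
     ┃█◎ ◎   □◎█                           ┃:   
     ┃█  █     █                           ┃:   
     ┃█@ █  █  █                           ┃    
     ┃█  □    □█                           ┃━━━━
     ┃██████████                           ┃    
     ┃Moves: 2  0/3                        ┃    
     ┃                                     ┃    
     ┃                                     ┃    


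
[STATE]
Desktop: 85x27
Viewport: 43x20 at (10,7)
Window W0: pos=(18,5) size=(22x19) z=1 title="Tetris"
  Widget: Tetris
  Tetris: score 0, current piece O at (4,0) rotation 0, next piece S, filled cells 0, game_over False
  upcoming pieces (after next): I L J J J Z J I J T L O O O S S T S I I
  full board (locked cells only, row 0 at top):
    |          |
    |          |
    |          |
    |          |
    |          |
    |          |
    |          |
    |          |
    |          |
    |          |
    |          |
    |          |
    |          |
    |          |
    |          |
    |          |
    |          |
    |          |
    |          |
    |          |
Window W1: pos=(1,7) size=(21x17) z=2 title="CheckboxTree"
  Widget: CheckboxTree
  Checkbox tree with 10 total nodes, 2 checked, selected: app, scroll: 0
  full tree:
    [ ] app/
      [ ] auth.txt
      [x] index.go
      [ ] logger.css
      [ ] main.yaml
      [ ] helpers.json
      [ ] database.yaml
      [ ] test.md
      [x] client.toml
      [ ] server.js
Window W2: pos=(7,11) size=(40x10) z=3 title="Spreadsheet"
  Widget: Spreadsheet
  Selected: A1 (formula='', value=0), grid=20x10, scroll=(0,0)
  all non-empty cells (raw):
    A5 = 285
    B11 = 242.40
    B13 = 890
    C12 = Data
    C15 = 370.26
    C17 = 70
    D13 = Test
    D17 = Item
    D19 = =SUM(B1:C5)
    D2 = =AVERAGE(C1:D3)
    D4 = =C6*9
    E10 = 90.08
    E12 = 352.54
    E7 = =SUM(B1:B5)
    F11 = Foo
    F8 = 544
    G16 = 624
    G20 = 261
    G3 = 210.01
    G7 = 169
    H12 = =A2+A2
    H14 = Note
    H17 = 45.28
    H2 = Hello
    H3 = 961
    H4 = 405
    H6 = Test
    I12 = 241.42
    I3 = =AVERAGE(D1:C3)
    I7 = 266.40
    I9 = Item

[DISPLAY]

━━━━━━━━━━━┓─────────────────┨             
xTree      ┃       │Next:    ┃             
───────────┨       │ ░░      ┃             
/          ┃       │░░       ┃             
━━━━━━━━━━━━━━━━━━━━━━━━━━━━━━━━━━━━┓      
preadsheet                          ┃      
────────────────────────────────────┨      
:                                   ┃      
     A       B       C       D      ┃      
------------------------------------┃      
1      [0]       0       0       0  ┃      
2        0       0       0#CIRC!    ┃      
3        0       0       0       0  ┃      
━━━━━━━━━━━━━━━━━━━━━━━━━━━━━━━━━━━━┛      
           ┃       │         ┃             
           ┃       │         ┃             
━━━━━━━━━━━┛━━━━━━━━━━━━━━━━━┛             
                                           
                                           
                                           


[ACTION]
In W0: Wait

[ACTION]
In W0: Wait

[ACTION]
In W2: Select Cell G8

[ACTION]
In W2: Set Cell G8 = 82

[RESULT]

━━━━━━━━━━━┓─────────────────┨             
xTree      ┃       │Next:    ┃             
───────────┨       │ ░░      ┃             
/          ┃       │░░       ┃             
━━━━━━━━━━━━━━━━━━━━━━━━━━━━━━━━━━━━┓      
preadsheet                          ┃      
────────────────────────────────────┨      
: 82                                ┃      
     A       B       C       D      ┃      
------------------------------------┃      
1        0       0       0       0  ┃      
2        0       0       0#CIRC!    ┃      
3        0       0       0       0  ┃      
━━━━━━━━━━━━━━━━━━━━━━━━━━━━━━━━━━━━┛      
           ┃       │         ┃             
           ┃       │         ┃             
━━━━━━━━━━━┛━━━━━━━━━━━━━━━━━┛             
                                           
                                           
                                           


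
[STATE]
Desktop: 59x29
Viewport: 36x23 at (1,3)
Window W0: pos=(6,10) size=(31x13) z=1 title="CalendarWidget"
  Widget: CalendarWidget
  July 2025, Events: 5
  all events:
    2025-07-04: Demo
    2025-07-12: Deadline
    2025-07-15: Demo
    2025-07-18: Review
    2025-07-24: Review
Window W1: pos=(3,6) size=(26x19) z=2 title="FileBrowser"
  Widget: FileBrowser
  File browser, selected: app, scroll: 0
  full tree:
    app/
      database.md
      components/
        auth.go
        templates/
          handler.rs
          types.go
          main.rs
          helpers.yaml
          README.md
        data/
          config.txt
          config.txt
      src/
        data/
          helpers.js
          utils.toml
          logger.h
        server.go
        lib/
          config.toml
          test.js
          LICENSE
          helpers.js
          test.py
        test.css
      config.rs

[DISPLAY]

                                    
                                    
                                    
  ┏━━━━━━━━━━━━━━━━━━━━━━━━┓        
  ┃ FileBrowser            ┃        
  ┠────────────────────────┨        
  ┃> [-] app/              ┃        
  ┃    database.md         ┃━━━━━━━┓
  ┃    [+] components/     ┃       ┃
  ┃    [+] src/            ┃───────┨
  ┃    config.rs           ┃       ┃
  ┃                        ┃       ┃
  ┃                        ┃       ┃
  ┃                        ┃       ┃
  ┃                        ┃       ┃
  ┃                        ┃       ┃
  ┃                        ┃       ┃
  ┃                        ┃       ┃
  ┃                        ┃       ┃
  ┃                        ┃━━━━━━━┛
  ┃                        ┃        
  ┗━━━━━━━━━━━━━━━━━━━━━━━━┛        
                                    


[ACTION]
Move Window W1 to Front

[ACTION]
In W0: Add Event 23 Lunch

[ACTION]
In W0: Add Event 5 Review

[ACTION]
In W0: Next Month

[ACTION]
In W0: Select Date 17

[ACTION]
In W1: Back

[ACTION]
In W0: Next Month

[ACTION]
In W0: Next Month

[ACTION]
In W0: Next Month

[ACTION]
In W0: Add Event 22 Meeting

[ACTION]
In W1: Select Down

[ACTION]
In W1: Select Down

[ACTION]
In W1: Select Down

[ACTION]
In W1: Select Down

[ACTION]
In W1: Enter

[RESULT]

                                    
                                    
                                    
  ┏━━━━━━━━━━━━━━━━━━━━━━━━┓        
  ┃ FileBrowser            ┃        
  ┠────────────────────────┨        
  ┃  [-] app/              ┃        
  ┃    database.md         ┃━━━━━━━┓
  ┃    [+] components/     ┃       ┃
  ┃    [+] src/            ┃───────┨
  ┃  > config.rs           ┃       ┃
  ┃                        ┃       ┃
  ┃                        ┃       ┃
  ┃                        ┃       ┃
  ┃                        ┃       ┃
  ┃                        ┃       ┃
  ┃                        ┃       ┃
  ┃                        ┃       ┃
  ┃                        ┃       ┃
  ┃                        ┃━━━━━━━┛
  ┃                        ┃        
  ┗━━━━━━━━━━━━━━━━━━━━━━━━┛        
                                    


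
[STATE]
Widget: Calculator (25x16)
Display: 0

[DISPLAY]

                        0
┌───┬───┬───┬───┐        
│ 7 │ 8 │ 9 │ ÷ │        
├───┼───┼───┼───┤        
│ 4 │ 5 │ 6 │ × │        
├───┼───┼───┼───┤        
│ 1 │ 2 │ 3 │ - │        
├───┼───┼───┼───┤        
│ 0 │ . │ = │ + │        
├───┼───┼───┼───┤        
│ C │ MC│ MR│ M+│        
└───┴───┴───┴───┘        
                         
                         
                         
                         


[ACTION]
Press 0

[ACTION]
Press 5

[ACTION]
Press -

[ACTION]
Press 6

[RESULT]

                        6
┌───┬───┬───┬───┐        
│ 7 │ 8 │ 9 │ ÷ │        
├───┼───┼───┼───┤        
│ 4 │ 5 │ 6 │ × │        
├───┼───┼───┼───┤        
│ 1 │ 2 │ 3 │ - │        
├───┼───┼───┼───┤        
│ 0 │ . │ = │ + │        
├───┼───┼───┼───┤        
│ C │ MC│ MR│ M+│        
└───┴───┴───┴───┘        
                         
                         
                         
                         


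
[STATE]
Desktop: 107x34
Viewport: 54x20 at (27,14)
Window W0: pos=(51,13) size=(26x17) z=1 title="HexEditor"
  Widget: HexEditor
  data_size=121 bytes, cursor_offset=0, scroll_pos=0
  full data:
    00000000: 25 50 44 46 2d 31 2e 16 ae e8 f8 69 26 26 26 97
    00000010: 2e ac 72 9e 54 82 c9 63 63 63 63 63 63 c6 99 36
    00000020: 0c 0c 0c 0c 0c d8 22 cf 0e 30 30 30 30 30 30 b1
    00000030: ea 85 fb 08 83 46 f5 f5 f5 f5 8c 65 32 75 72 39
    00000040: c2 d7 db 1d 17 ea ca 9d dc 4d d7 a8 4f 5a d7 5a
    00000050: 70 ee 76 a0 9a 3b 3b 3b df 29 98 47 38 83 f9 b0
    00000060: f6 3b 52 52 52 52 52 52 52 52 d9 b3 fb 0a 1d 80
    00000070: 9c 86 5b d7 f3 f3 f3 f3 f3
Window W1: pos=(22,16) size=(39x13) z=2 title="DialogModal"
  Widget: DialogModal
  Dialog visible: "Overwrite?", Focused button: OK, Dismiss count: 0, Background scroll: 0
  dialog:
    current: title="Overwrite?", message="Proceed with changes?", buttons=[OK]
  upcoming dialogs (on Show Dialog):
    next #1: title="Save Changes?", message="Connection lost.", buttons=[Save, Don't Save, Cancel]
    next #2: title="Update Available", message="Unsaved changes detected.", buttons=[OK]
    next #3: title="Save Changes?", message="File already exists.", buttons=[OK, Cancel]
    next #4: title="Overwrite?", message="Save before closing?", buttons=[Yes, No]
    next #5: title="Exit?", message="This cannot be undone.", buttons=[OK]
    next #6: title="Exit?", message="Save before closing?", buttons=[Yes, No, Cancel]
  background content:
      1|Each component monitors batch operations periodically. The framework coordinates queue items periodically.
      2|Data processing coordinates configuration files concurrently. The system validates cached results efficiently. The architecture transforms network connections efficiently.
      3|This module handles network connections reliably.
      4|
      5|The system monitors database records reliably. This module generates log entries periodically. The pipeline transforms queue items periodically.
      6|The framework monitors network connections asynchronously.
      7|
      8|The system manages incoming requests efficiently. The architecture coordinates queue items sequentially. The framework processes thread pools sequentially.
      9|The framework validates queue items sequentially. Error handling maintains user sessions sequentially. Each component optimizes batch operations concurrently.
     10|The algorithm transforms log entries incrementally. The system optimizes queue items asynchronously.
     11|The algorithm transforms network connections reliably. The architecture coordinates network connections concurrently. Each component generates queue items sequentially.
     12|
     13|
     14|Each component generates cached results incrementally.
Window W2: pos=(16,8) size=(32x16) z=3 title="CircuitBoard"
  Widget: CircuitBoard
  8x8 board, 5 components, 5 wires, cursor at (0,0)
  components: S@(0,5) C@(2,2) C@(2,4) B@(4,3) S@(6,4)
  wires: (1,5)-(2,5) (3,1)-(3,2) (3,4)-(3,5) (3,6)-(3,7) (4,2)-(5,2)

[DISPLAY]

              ·     ┃   ┃ HexEditor              ┃    
              │     ┃   ┠────────────────────────┨    
  C       C   ·     ┃━━━━━━━━━━━━┓ 25 50 44 46 2d┃    
                    ┃            ┃ 2e ac 72 9e 54┃    
─ ·       · ─ ·   · ┃────────────┨ 0c 0c 0c 0c 0c┃    
                    ┃atch operati┃ ea 85 fb 08 83┃    
  ·   B             ┃es configura┃ c2 d7 db 1d 17┃    
  │                 ┃─────┐nectio┃ 70 ee 76 a0 9a┃    
  ·                 ┃     │      ┃ f6 3b 52 52 52┃    
━━━━━━━━━━━━━━━━━━━━┛ges? │cords ┃ 9c 86 5b d7 f3┃    
fr│          [OK]         │connec┃               ┃    
  └───────────────────────┘      ┃               ┃    
system manages incoming requests ┃               ┃    
framework validates queue items s┃               ┃    
━━━━━━━━━━━━━━━━━━━━━━━━━━━━━━━━━┛               ┃    
                        ┗━━━━━━━━━━━━━━━━━━━━━━━━┛    
                                                      
                                                      
                                                      
                                                      


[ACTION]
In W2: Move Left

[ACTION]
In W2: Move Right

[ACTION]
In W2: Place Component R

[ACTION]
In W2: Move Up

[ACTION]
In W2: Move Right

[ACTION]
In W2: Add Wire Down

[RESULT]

  ·           ·     ┃   ┃ HexEditor              ┃    
              │     ┃   ┠────────────────────────┨    
  C       C   ·     ┃━━━━━━━━━━━━┓ 25 50 44 46 2d┃    
                    ┃            ┃ 2e ac 72 9e 54┃    
─ ·       · ─ ·   · ┃────────────┨ 0c 0c 0c 0c 0c┃    
                    ┃atch operati┃ ea 85 fb 08 83┃    
  ·   B             ┃es configura┃ c2 d7 db 1d 17┃    
  │                 ┃─────┐nectio┃ 70 ee 76 a0 9a┃    
  ·                 ┃     │      ┃ f6 3b 52 52 52┃    
━━━━━━━━━━━━━━━━━━━━┛ges? │cords ┃ 9c 86 5b d7 f3┃    
fr│          [OK]         │connec┃               ┃    
  └───────────────────────┘      ┃               ┃    
system manages incoming requests ┃               ┃    
framework validates queue items s┃               ┃    
━━━━━━━━━━━━━━━━━━━━━━━━━━━━━━━━━┛               ┃    
                        ┗━━━━━━━━━━━━━━━━━━━━━━━━┛    
                                                      
                                                      
                                                      
                                                      


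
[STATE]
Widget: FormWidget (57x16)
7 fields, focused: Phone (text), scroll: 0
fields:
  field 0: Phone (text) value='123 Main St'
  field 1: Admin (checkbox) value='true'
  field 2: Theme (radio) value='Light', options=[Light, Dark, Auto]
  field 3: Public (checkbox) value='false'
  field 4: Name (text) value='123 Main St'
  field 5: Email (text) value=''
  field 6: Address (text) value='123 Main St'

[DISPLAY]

> Phone:      [123 Main St                              ]
  Admin:      [x]                                        
  Theme:      (●) Light  ( ) Dark  ( ) Auto              
  Public:     [ ]                                        
  Name:       [123 Main St                              ]
  Email:      [                                         ]
  Address:    [123 Main St                              ]
                                                         
                                                         
                                                         
                                                         
                                                         
                                                         
                                                         
                                                         
                                                         


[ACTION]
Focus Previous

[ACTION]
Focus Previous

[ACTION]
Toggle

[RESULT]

  Phone:      [123 Main St                              ]
  Admin:      [x]                                        
  Theme:      (●) Light  ( ) Dark  ( ) Auto              
  Public:     [ ]                                        
  Name:       [123 Main St                              ]
> Email:      [                                         ]
  Address:    [123 Main St                              ]
                                                         
                                                         
                                                         
                                                         
                                                         
                                                         
                                                         
                                                         
                                                         


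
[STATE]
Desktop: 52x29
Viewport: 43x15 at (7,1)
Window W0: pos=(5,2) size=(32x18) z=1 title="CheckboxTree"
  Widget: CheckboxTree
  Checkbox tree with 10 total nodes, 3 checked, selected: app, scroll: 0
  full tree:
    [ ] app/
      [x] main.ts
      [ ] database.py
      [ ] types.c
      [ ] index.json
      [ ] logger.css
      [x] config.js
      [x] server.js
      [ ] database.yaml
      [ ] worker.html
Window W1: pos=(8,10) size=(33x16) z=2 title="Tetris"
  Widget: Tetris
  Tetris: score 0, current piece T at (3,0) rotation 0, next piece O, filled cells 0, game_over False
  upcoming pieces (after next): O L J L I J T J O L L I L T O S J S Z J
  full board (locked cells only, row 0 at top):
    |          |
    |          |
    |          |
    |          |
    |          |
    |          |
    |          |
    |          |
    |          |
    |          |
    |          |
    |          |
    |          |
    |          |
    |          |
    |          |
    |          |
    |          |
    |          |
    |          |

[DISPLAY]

                                           
━━━━━━━━━━━━━━━━━━━━━━━━━━━━━┓             
CheckboxTree                 ┃             
─────────────────────────────┨             
[-] app/                     ┃             
  [x] main.ts                ┃             
  [ ] database.py            ┃             
  [ ] types.c                ┃             
  [ ] index.json             ┃             
 ┏━━━━━━━━━━━━━━━━━━━━━━━━━━━━━━━┓         
 ┃ Tetris                        ┃         
 ┠───────────────────────────────┨         
 ┃          │Next:               ┃         
 ┃          │▓▓                  ┃         
 ┃          │▓▓                  ┃         


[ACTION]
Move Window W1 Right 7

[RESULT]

                                           
━━━━━━━━━━━━━━━━━━━━━━━━━━━━━┓             
CheckboxTree                 ┃             
─────────────────────────────┨             
[-] app/                     ┃             
  [x] main.ts                ┃             
  [ ] database.py            ┃             
  [ ] types.c                ┃             
  [ ] index.json             ┃             
  [ ] lo┏━━━━━━━━━━━━━━━━━━━━━━━━━━━━━━━┓  
  [x] co┃ Tetris                        ┃  
  [x] se┠───────────────────────────────┨  
  [ ] da┃          │Next:               ┃  
  [ ] wo┃          │▓▓                  ┃  
        ┃          │▓▓                  ┃  


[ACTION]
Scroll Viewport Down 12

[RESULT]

  [ ] da┃          │Next:               ┃  
  [ ] wo┃          │▓▓                  ┃  
        ┃          │▓▓                  ┃  
        ┃          │                    ┃  
        ┃          │                    ┃  
        ┃          │                    ┃  
━━━━━━━━┃          │Score:              ┃  
        ┃          │0                   ┃  
        ┃          │                    ┃  
        ┃          │                    ┃  
        ┃          │                    ┃  
        ┃          │                    ┃  
        ┗━━━━━━━━━━━━━━━━━━━━━━━━━━━━━━━┛  
                                           
                                           


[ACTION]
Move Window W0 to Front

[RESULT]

  [ ] database.yaml          ┃          ┃  
  [ ] worker.html            ┃          ┃  
                             ┃          ┃  
                             ┃          ┃  
                             ┃          ┃  
                             ┃          ┃  
━━━━━━━━━━━━━━━━━━━━━━━━━━━━━┛          ┃  
        ┃          │0                   ┃  
        ┃          │                    ┃  
        ┃          │                    ┃  
        ┃          │                    ┃  
        ┃          │                    ┃  
        ┗━━━━━━━━━━━━━━━━━━━━━━━━━━━━━━━┛  
                                           
                                           


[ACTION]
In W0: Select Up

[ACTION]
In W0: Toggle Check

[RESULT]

  [x] database.yaml          ┃          ┃  
  [x] worker.html            ┃          ┃  
                             ┃          ┃  
                             ┃          ┃  
                             ┃          ┃  
                             ┃          ┃  
━━━━━━━━━━━━━━━━━━━━━━━━━━━━━┛          ┃  
        ┃          │0                   ┃  
        ┃          │                    ┃  
        ┃          │                    ┃  
        ┃          │                    ┃  
        ┃          │                    ┃  
        ┗━━━━━━━━━━━━━━━━━━━━━━━━━━━━━━━┛  
                                           
                                           


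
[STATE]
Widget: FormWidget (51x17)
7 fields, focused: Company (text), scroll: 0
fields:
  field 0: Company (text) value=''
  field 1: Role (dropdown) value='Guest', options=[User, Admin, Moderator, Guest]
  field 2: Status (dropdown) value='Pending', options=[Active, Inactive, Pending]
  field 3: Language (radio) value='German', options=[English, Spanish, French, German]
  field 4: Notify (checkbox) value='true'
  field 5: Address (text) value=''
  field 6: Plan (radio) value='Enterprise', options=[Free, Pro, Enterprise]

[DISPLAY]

> Company:    [                                   ]
  Role:       [Guest                             ▼]
  Status:     [Pending                           ▼]
  Language:   ( ) English  ( ) Spanish  ( ) French 
  Notify:     [x]                                  
  Address:    [                                   ]
  Plan:       ( ) Free  ( ) Pro  (●) Enterprise    
                                                   
                                                   
                                                   
                                                   
                                                   
                                                   
                                                   
                                                   
                                                   
                                                   


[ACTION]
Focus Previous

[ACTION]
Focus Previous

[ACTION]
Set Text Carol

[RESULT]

  Company:    [                                   ]
  Role:       [Guest                             ▼]
  Status:     [Pending                           ▼]
  Language:   ( ) English  ( ) Spanish  ( ) French 
  Notify:     [x]                                  
> Address:    [Carol                              ]
  Plan:       ( ) Free  ( ) Pro  (●) Enterprise    
                                                   
                                                   
                                                   
                                                   
                                                   
                                                   
                                                   
                                                   
                                                   
                                                   


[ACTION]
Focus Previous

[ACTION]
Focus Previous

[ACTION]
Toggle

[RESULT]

  Company:    [                                   ]
  Role:       [Guest                             ▼]
  Status:     [Pending                           ▼]
> Language:   ( ) English  ( ) Spanish  ( ) French 
  Notify:     [x]                                  
  Address:    [Carol                              ]
  Plan:       ( ) Free  ( ) Pro  (●) Enterprise    
                                                   
                                                   
                                                   
                                                   
                                                   
                                                   
                                                   
                                                   
                                                   
                                                   
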